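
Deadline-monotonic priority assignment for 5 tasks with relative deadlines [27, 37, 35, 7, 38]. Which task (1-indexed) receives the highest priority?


Sort tasks by relative deadline (ascending):
  Task 4: deadline = 7
  Task 1: deadline = 27
  Task 3: deadline = 35
  Task 2: deadline = 37
  Task 5: deadline = 38
Priority order (highest first): [4, 1, 3, 2, 5]
Highest priority task = 4

4


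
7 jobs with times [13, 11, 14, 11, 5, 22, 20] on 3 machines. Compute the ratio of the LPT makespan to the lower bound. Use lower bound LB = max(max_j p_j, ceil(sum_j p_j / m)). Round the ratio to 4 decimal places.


LPT order: [22, 20, 14, 13, 11, 11, 5]
Machine loads after assignment: [33, 31, 32]
LPT makespan = 33
Lower bound = max(max_job, ceil(total/3)) = max(22, 32) = 32
Ratio = 33 / 32 = 1.0313

1.0313


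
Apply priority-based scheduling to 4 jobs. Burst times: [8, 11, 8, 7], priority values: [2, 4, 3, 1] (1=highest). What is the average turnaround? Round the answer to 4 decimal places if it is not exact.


Sort by priority (ascending = highest first):
Order: [(1, 7), (2, 8), (3, 8), (4, 11)]
Completion times:
  Priority 1, burst=7, C=7
  Priority 2, burst=8, C=15
  Priority 3, burst=8, C=23
  Priority 4, burst=11, C=34
Average turnaround = 79/4 = 19.75

19.75


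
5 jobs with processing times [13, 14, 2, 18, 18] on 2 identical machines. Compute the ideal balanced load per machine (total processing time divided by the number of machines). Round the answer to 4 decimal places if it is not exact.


Total processing time = 13 + 14 + 2 + 18 + 18 = 65
Number of machines = 2
Ideal balanced load = 65 / 2 = 32.5

32.5


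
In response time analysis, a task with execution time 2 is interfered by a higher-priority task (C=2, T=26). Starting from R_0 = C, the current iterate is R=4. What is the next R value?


R_next = C + ceil(R_prev / T_hp) * C_hp
ceil(4 / 26) = ceil(0.1538) = 1
Interference = 1 * 2 = 2
R_next = 2 + 2 = 4
R_next = R_prev, so the iteration has converged (response time = 4).

4


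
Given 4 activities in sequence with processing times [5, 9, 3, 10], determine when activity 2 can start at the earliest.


Activity 2 starts after activities 1 through 1 complete.
Predecessor durations: [5]
ES = 5 = 5

5


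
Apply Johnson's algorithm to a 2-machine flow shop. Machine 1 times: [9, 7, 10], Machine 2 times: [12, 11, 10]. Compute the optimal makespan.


Apply Johnson's rule:
  Group 1 (a <= b): [(2, 7, 11), (1, 9, 12), (3, 10, 10)]
  Group 2 (a > b): []
Optimal job order: [2, 1, 3]
Schedule:
  Job 2: M1 done at 7, M2 done at 18
  Job 1: M1 done at 16, M2 done at 30
  Job 3: M1 done at 26, M2 done at 40
Makespan = 40

40


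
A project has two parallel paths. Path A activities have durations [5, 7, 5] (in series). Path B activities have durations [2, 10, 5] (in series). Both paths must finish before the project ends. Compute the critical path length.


Path A total = 5 + 7 + 5 = 17
Path B total = 2 + 10 + 5 = 17
Critical path = longest path = max(17, 17) = 17

17


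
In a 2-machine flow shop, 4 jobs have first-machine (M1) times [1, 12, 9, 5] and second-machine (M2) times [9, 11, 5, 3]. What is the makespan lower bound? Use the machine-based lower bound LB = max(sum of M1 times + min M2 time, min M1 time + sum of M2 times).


LB1 = sum(M1 times) + min(M2 times) = 27 + 3 = 30
LB2 = min(M1 times) + sum(M2 times) = 1 + 28 = 29
Lower bound = max(LB1, LB2) = max(30, 29) = 30

30


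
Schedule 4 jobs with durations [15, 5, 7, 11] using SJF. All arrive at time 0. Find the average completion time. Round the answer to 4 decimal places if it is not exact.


SJF order (ascending): [5, 7, 11, 15]
Completion times:
  Job 1: burst=5, C=5
  Job 2: burst=7, C=12
  Job 3: burst=11, C=23
  Job 4: burst=15, C=38
Average completion = 78/4 = 19.5

19.5


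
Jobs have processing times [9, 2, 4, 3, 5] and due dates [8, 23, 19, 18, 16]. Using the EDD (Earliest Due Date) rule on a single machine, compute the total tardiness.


Sort by due date (EDD order): [(9, 8), (5, 16), (3, 18), (4, 19), (2, 23)]
Compute completion times and tardiness:
  Job 1: p=9, d=8, C=9, tardiness=max(0,9-8)=1
  Job 2: p=5, d=16, C=14, tardiness=max(0,14-16)=0
  Job 3: p=3, d=18, C=17, tardiness=max(0,17-18)=0
  Job 4: p=4, d=19, C=21, tardiness=max(0,21-19)=2
  Job 5: p=2, d=23, C=23, tardiness=max(0,23-23)=0
Total tardiness = 3

3


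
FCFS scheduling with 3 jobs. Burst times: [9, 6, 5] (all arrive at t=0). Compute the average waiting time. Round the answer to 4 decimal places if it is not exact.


FCFS order (as given): [9, 6, 5]
Waiting times:
  Job 1: wait = 0
  Job 2: wait = 9
  Job 3: wait = 15
Sum of waiting times = 24
Average waiting time = 24/3 = 8.0

8.0


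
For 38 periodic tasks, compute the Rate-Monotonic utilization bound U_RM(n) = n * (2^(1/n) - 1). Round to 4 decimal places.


Compute 2^(1/38) = 1.0184080933
Subtract 1: 1.0184080933 - 1 = 0.0184080933
Multiply by n: 38 * 0.0184080933 = 0.6995075454
Round to 4 dp: 0.6995

0.6995


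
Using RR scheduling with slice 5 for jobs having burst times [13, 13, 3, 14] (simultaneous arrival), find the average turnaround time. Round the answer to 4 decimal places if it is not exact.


Time quantum = 5
Execution trace:
  J1 runs 5 units, time = 5
  J2 runs 5 units, time = 10
  J3 runs 3 units, time = 13
  J4 runs 5 units, time = 18
  J1 runs 5 units, time = 23
  J2 runs 5 units, time = 28
  J4 runs 5 units, time = 33
  J1 runs 3 units, time = 36
  J2 runs 3 units, time = 39
  J4 runs 4 units, time = 43
Finish times: [36, 39, 13, 43]
Average turnaround = 131/4 = 32.75

32.75


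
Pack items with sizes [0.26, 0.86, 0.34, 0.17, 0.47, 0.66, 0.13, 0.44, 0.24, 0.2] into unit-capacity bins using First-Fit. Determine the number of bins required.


Place items sequentially using First-Fit:
  Item 0.26 -> new Bin 1
  Item 0.86 -> new Bin 2
  Item 0.34 -> Bin 1 (now 0.6)
  Item 0.17 -> Bin 1 (now 0.77)
  Item 0.47 -> new Bin 3
  Item 0.66 -> new Bin 4
  Item 0.13 -> Bin 1 (now 0.9)
  Item 0.44 -> Bin 3 (now 0.91)
  Item 0.24 -> Bin 4 (now 0.9)
  Item 0.2 -> new Bin 5
Total bins used = 5

5


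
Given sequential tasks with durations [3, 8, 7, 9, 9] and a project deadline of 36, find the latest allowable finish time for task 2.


LF(activity 2) = deadline - sum of successor durations
Successors: activities 3 through 5 with durations [7, 9, 9]
Sum of successor durations = 25
LF = 36 - 25 = 11

11


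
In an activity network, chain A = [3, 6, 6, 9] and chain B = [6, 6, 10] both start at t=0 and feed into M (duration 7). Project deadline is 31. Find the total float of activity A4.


Forward pass: ES(A4) = sum of predecessors on chain A = 15
EF = ES + duration = 15 + 9 = 24
Backward pass: LF(M) = deadline = 31; LS(M) = 31 - 7 = 24
LF(A4) = LS(M) - sum(successors on chain A) = 24 - 0 = 24
LS = LF - duration = 24 - 9 = 15
Total float = LS - ES = 15 - 15 = 0

0


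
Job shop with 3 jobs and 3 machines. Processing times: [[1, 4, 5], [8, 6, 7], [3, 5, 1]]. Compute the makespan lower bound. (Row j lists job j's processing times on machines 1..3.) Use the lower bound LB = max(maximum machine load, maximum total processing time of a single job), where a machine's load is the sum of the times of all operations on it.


Machine loads:
  Machine 1: 1 + 8 + 3 = 12
  Machine 2: 4 + 6 + 5 = 15
  Machine 3: 5 + 7 + 1 = 13
Max machine load = 15
Job totals:
  Job 1: 10
  Job 2: 21
  Job 3: 9
Max job total = 21
Lower bound = max(15, 21) = 21

21


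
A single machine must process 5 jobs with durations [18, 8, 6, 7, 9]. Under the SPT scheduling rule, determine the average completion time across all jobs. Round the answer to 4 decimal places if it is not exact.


Sort jobs by processing time (SPT order): [6, 7, 8, 9, 18]
Compute completion times sequentially:
  Job 1: processing = 6, completes at 6
  Job 2: processing = 7, completes at 13
  Job 3: processing = 8, completes at 21
  Job 4: processing = 9, completes at 30
  Job 5: processing = 18, completes at 48
Sum of completion times = 118
Average completion time = 118/5 = 23.6

23.6


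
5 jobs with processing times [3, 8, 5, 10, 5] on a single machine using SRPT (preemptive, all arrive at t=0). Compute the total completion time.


Since all jobs arrive at t=0, SRPT equals SPT ordering.
SPT order: [3, 5, 5, 8, 10]
Completion times:
  Job 1: p=3, C=3
  Job 2: p=5, C=8
  Job 3: p=5, C=13
  Job 4: p=8, C=21
  Job 5: p=10, C=31
Total completion time = 3 + 8 + 13 + 21 + 31 = 76

76


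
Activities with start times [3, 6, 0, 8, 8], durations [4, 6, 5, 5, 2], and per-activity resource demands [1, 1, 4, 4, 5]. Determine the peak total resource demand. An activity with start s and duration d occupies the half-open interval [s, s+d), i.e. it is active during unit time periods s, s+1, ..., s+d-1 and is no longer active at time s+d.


Each activity i is active on [start_i, start_i + duration_i).
Compute total resource usage per time slot:
  t=0: active resources = [4], total = 4
  t=1: active resources = [4], total = 4
  t=2: active resources = [4], total = 4
  t=3: active resources = [1, 4], total = 5
  t=4: active resources = [1, 4], total = 5
  t=5: active resources = [1], total = 1
  t=6: active resources = [1, 1], total = 2
  t=7: active resources = [1], total = 1
  t=8: active resources = [1, 4, 5], total = 10
  t=9: active resources = [1, 4, 5], total = 10
  t=10: active resources = [1, 4], total = 5
  t=11: active resources = [1, 4], total = 5
  t=12: active resources = [4], total = 4
Peak resource demand = 10

10


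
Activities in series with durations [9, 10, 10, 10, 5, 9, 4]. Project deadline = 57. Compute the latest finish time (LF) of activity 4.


LF(activity 4) = deadline - sum of successor durations
Successors: activities 5 through 7 with durations [5, 9, 4]
Sum of successor durations = 18
LF = 57 - 18 = 39

39


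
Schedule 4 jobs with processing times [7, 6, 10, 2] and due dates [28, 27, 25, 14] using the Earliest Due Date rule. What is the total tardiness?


Sort by due date (EDD order): [(2, 14), (10, 25), (6, 27), (7, 28)]
Compute completion times and tardiness:
  Job 1: p=2, d=14, C=2, tardiness=max(0,2-14)=0
  Job 2: p=10, d=25, C=12, tardiness=max(0,12-25)=0
  Job 3: p=6, d=27, C=18, tardiness=max(0,18-27)=0
  Job 4: p=7, d=28, C=25, tardiness=max(0,25-28)=0
Total tardiness = 0

0


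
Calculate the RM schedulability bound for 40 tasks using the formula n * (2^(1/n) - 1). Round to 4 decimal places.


Compute 2^(1/40) = 1.0174796921
Subtract 1: 1.0174796921 - 1 = 0.0174796921
Multiply by n: 40 * 0.0174796921 = 0.6991876840
Round to 4 dp: 0.6992

0.6992


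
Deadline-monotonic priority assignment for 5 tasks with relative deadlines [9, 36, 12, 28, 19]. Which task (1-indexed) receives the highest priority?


Sort tasks by relative deadline (ascending):
  Task 1: deadline = 9
  Task 3: deadline = 12
  Task 5: deadline = 19
  Task 4: deadline = 28
  Task 2: deadline = 36
Priority order (highest first): [1, 3, 5, 4, 2]
Highest priority task = 1

1


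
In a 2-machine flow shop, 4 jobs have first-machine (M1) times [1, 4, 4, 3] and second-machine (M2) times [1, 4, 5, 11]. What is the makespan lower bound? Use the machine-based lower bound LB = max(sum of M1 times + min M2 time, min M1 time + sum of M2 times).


LB1 = sum(M1 times) + min(M2 times) = 12 + 1 = 13
LB2 = min(M1 times) + sum(M2 times) = 1 + 21 = 22
Lower bound = max(LB1, LB2) = max(13, 22) = 22

22


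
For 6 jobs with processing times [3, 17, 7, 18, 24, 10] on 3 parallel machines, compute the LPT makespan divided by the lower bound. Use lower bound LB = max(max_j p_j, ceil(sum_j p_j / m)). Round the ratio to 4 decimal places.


LPT order: [24, 18, 17, 10, 7, 3]
Machine loads after assignment: [27, 25, 27]
LPT makespan = 27
Lower bound = max(max_job, ceil(total/3)) = max(24, 27) = 27
Ratio = 27 / 27 = 1.0

1.0


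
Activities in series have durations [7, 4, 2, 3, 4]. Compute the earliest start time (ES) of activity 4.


Activity 4 starts after activities 1 through 3 complete.
Predecessor durations: [7, 4, 2]
ES = 7 + 4 + 2 = 13

13


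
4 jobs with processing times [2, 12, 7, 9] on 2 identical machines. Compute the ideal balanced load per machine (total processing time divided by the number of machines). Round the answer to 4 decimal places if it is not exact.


Total processing time = 2 + 12 + 7 + 9 = 30
Number of machines = 2
Ideal balanced load = 30 / 2 = 15.0

15.0


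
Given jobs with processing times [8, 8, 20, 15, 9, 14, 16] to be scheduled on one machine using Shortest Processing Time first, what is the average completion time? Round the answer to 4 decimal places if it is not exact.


Sort jobs by processing time (SPT order): [8, 8, 9, 14, 15, 16, 20]
Compute completion times sequentially:
  Job 1: processing = 8, completes at 8
  Job 2: processing = 8, completes at 16
  Job 3: processing = 9, completes at 25
  Job 4: processing = 14, completes at 39
  Job 5: processing = 15, completes at 54
  Job 6: processing = 16, completes at 70
  Job 7: processing = 20, completes at 90
Sum of completion times = 302
Average completion time = 302/7 = 43.1429

43.1429


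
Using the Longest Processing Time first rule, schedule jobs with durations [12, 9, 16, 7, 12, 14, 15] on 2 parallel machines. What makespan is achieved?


Sort jobs in decreasing order (LPT): [16, 15, 14, 12, 12, 9, 7]
Assign each job to the least loaded machine:
  Machine 1: jobs [16, 12, 12], load = 40
  Machine 2: jobs [15, 14, 9, 7], load = 45
Makespan = max load = 45

45


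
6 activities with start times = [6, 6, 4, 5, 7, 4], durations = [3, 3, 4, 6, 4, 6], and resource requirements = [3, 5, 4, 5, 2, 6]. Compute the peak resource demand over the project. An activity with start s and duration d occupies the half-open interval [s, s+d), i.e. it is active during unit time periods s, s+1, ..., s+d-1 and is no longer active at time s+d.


Each activity i is active on [start_i, start_i + duration_i).
Compute total resource usage per time slot:
  t=0: active resources = [], total = 0
  t=1: active resources = [], total = 0
  t=2: active resources = [], total = 0
  t=3: active resources = [], total = 0
  t=4: active resources = [4, 6], total = 10
  t=5: active resources = [4, 5, 6], total = 15
  t=6: active resources = [3, 5, 4, 5, 6], total = 23
  t=7: active resources = [3, 5, 4, 5, 2, 6], total = 25
  t=8: active resources = [3, 5, 5, 2, 6], total = 21
  t=9: active resources = [5, 2, 6], total = 13
  t=10: active resources = [5, 2], total = 7
Peak resource demand = 25

25


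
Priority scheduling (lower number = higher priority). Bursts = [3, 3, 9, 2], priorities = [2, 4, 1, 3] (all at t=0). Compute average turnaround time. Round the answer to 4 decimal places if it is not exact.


Sort by priority (ascending = highest first):
Order: [(1, 9), (2, 3), (3, 2), (4, 3)]
Completion times:
  Priority 1, burst=9, C=9
  Priority 2, burst=3, C=12
  Priority 3, burst=2, C=14
  Priority 4, burst=3, C=17
Average turnaround = 52/4 = 13.0

13.0


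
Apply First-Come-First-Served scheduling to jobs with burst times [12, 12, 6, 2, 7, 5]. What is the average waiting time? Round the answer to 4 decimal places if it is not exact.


FCFS order (as given): [12, 12, 6, 2, 7, 5]
Waiting times:
  Job 1: wait = 0
  Job 2: wait = 12
  Job 3: wait = 24
  Job 4: wait = 30
  Job 5: wait = 32
  Job 6: wait = 39
Sum of waiting times = 137
Average waiting time = 137/6 = 22.8333

22.8333


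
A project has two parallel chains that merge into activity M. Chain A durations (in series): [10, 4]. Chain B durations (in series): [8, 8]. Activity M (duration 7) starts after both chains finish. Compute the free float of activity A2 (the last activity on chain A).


ES(A2) = sum of predecessors on chain A = 10
EF(A2) = ES + duration = 10 + 4 = 14
Successor of A2 is M. ES(M) = max(sum(A), sum(B)) = max(14, 16) = 16
Free float = ES(successor) - EF(current) = 16 - 14 = 2

2


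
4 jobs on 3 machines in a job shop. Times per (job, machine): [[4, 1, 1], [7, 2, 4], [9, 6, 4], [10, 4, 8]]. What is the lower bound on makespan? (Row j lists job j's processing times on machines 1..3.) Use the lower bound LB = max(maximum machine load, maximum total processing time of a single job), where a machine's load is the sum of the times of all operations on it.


Machine loads:
  Machine 1: 4 + 7 + 9 + 10 = 30
  Machine 2: 1 + 2 + 6 + 4 = 13
  Machine 3: 1 + 4 + 4 + 8 = 17
Max machine load = 30
Job totals:
  Job 1: 6
  Job 2: 13
  Job 3: 19
  Job 4: 22
Max job total = 22
Lower bound = max(30, 22) = 30

30


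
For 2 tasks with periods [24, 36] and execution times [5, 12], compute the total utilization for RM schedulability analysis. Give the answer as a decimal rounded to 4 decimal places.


Compute individual utilizations (exact fractions):
  Task 1: C/T = 5/24 (approx. 0.2083)
  Task 2: C/T = 12/36 = 1/3 (approx. 0.3333)
Total utilization U = 5/24 + 1/3 = 13/24
Rounded to 4 decimal places: U = 0.5417
RM (Liu & Layland) bound for 2 tasks = 0.828427; compare with U = 13/24 (approx. 0.541667)
U <= bound, so schedulable by RM sufficient condition.

0.5417


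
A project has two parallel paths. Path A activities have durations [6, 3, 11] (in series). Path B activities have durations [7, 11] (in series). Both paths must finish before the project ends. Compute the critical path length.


Path A total = 6 + 3 + 11 = 20
Path B total = 7 + 11 = 18
Critical path = longest path = max(20, 18) = 20

20


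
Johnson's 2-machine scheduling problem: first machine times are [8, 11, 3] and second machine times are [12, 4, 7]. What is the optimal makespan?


Apply Johnson's rule:
  Group 1 (a <= b): [(3, 3, 7), (1, 8, 12)]
  Group 2 (a > b): [(2, 11, 4)]
Optimal job order: [3, 1, 2]
Schedule:
  Job 3: M1 done at 3, M2 done at 10
  Job 1: M1 done at 11, M2 done at 23
  Job 2: M1 done at 22, M2 done at 27
Makespan = 27

27


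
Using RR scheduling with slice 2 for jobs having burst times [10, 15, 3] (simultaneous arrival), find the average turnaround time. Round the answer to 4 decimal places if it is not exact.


Time quantum = 2
Execution trace:
  J1 runs 2 units, time = 2
  J2 runs 2 units, time = 4
  J3 runs 2 units, time = 6
  J1 runs 2 units, time = 8
  J2 runs 2 units, time = 10
  J3 runs 1 units, time = 11
  J1 runs 2 units, time = 13
  J2 runs 2 units, time = 15
  J1 runs 2 units, time = 17
  J2 runs 2 units, time = 19
  J1 runs 2 units, time = 21
  J2 runs 2 units, time = 23
  J2 runs 2 units, time = 25
  J2 runs 2 units, time = 27
  J2 runs 1 units, time = 28
Finish times: [21, 28, 11]
Average turnaround = 60/3 = 20.0

20.0


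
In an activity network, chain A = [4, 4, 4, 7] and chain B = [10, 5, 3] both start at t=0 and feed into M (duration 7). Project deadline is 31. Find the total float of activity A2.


Forward pass: ES(A2) = sum of predecessors on chain A = 4
EF = ES + duration = 4 + 4 = 8
Backward pass: LF(M) = deadline = 31; LS(M) = 31 - 7 = 24
LF(A2) = LS(M) - sum(successors on chain A) = 24 - 11 = 13
LS = LF - duration = 13 - 4 = 9
Total float = LS - ES = 9 - 4 = 5

5


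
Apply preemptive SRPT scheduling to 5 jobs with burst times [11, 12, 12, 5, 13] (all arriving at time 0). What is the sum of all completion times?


Since all jobs arrive at t=0, SRPT equals SPT ordering.
SPT order: [5, 11, 12, 12, 13]
Completion times:
  Job 1: p=5, C=5
  Job 2: p=11, C=16
  Job 3: p=12, C=28
  Job 4: p=12, C=40
  Job 5: p=13, C=53
Total completion time = 5 + 16 + 28 + 40 + 53 = 142

142


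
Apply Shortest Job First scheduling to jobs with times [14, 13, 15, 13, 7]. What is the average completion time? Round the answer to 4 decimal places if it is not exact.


SJF order (ascending): [7, 13, 13, 14, 15]
Completion times:
  Job 1: burst=7, C=7
  Job 2: burst=13, C=20
  Job 3: burst=13, C=33
  Job 4: burst=14, C=47
  Job 5: burst=15, C=62
Average completion = 169/5 = 33.8

33.8


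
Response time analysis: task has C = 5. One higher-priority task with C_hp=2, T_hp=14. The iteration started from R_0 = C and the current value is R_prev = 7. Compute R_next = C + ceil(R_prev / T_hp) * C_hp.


R_next = C + ceil(R_prev / T_hp) * C_hp
ceil(7 / 14) = ceil(0.5) = 1
Interference = 1 * 2 = 2
R_next = 5 + 2 = 7
R_next = R_prev, so the iteration has converged (response time = 7).

7


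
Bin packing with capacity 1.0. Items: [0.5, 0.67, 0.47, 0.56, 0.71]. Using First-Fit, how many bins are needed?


Place items sequentially using First-Fit:
  Item 0.5 -> new Bin 1
  Item 0.67 -> new Bin 2
  Item 0.47 -> Bin 1 (now 0.97)
  Item 0.56 -> new Bin 3
  Item 0.71 -> new Bin 4
Total bins used = 4

4


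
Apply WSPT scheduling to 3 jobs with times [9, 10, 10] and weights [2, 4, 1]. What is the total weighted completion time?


Compute p/w ratios and sort ascending (WSPT): [(10, 4), (9, 2), (10, 1)]
Compute weighted completion times:
  Job (p=10,w=4): C=10, w*C=4*10=40
  Job (p=9,w=2): C=19, w*C=2*19=38
  Job (p=10,w=1): C=29, w*C=1*29=29
Total weighted completion time = 107

107


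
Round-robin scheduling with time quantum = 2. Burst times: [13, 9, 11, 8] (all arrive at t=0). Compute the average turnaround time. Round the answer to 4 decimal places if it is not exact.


Time quantum = 2
Execution trace:
  J1 runs 2 units, time = 2
  J2 runs 2 units, time = 4
  J3 runs 2 units, time = 6
  J4 runs 2 units, time = 8
  J1 runs 2 units, time = 10
  J2 runs 2 units, time = 12
  J3 runs 2 units, time = 14
  J4 runs 2 units, time = 16
  J1 runs 2 units, time = 18
  J2 runs 2 units, time = 20
  J3 runs 2 units, time = 22
  J4 runs 2 units, time = 24
  J1 runs 2 units, time = 26
  J2 runs 2 units, time = 28
  J3 runs 2 units, time = 30
  J4 runs 2 units, time = 32
  J1 runs 2 units, time = 34
  J2 runs 1 units, time = 35
  J3 runs 2 units, time = 37
  J1 runs 2 units, time = 39
  J3 runs 1 units, time = 40
  J1 runs 1 units, time = 41
Finish times: [41, 35, 40, 32]
Average turnaround = 148/4 = 37.0

37.0


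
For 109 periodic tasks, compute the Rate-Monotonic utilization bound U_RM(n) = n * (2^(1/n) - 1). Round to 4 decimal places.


Compute 2^(1/109) = 1.0063794108
Subtract 1: 1.0063794108 - 1 = 0.0063794108
Multiply by n: 109 * 0.0063794108 = 0.6953557772
Round to 4 dp: 0.6954

0.6954


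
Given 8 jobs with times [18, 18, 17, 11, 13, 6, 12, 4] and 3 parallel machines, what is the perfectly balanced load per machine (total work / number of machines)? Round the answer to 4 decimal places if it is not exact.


Total processing time = 18 + 18 + 17 + 11 + 13 + 6 + 12 + 4 = 99
Number of machines = 3
Ideal balanced load = 99 / 3 = 33.0

33.0


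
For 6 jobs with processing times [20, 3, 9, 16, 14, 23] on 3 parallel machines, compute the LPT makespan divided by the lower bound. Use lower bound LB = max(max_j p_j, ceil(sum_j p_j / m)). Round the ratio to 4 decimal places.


LPT order: [23, 20, 16, 14, 9, 3]
Machine loads after assignment: [26, 29, 30]
LPT makespan = 30
Lower bound = max(max_job, ceil(total/3)) = max(23, 29) = 29
Ratio = 30 / 29 = 1.0345

1.0345


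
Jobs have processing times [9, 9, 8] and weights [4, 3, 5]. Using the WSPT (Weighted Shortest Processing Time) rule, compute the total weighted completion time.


Compute p/w ratios and sort ascending (WSPT): [(8, 5), (9, 4), (9, 3)]
Compute weighted completion times:
  Job (p=8,w=5): C=8, w*C=5*8=40
  Job (p=9,w=4): C=17, w*C=4*17=68
  Job (p=9,w=3): C=26, w*C=3*26=78
Total weighted completion time = 186

186


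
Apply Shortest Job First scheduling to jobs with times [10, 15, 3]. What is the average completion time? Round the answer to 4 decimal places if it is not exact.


SJF order (ascending): [3, 10, 15]
Completion times:
  Job 1: burst=3, C=3
  Job 2: burst=10, C=13
  Job 3: burst=15, C=28
Average completion = 44/3 = 14.6667

14.6667


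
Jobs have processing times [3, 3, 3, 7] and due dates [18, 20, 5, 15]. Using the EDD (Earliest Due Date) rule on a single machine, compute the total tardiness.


Sort by due date (EDD order): [(3, 5), (7, 15), (3, 18), (3, 20)]
Compute completion times and tardiness:
  Job 1: p=3, d=5, C=3, tardiness=max(0,3-5)=0
  Job 2: p=7, d=15, C=10, tardiness=max(0,10-15)=0
  Job 3: p=3, d=18, C=13, tardiness=max(0,13-18)=0
  Job 4: p=3, d=20, C=16, tardiness=max(0,16-20)=0
Total tardiness = 0

0


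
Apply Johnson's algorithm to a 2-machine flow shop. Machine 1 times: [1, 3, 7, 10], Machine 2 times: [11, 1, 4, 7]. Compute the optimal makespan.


Apply Johnson's rule:
  Group 1 (a <= b): [(1, 1, 11)]
  Group 2 (a > b): [(4, 10, 7), (3, 7, 4), (2, 3, 1)]
Optimal job order: [1, 4, 3, 2]
Schedule:
  Job 1: M1 done at 1, M2 done at 12
  Job 4: M1 done at 11, M2 done at 19
  Job 3: M1 done at 18, M2 done at 23
  Job 2: M1 done at 21, M2 done at 24
Makespan = 24

24


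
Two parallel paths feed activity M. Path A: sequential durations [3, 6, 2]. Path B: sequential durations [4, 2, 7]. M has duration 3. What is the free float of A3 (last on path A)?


ES(A3) = sum of predecessors on chain A = 9
EF(A3) = ES + duration = 9 + 2 = 11
Successor of A3 is M. ES(M) = max(sum(A), sum(B)) = max(11, 13) = 13
Free float = ES(successor) - EF(current) = 13 - 11 = 2

2


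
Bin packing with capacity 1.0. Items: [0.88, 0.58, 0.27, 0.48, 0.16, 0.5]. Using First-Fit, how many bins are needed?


Place items sequentially using First-Fit:
  Item 0.88 -> new Bin 1
  Item 0.58 -> new Bin 2
  Item 0.27 -> Bin 2 (now 0.85)
  Item 0.48 -> new Bin 3
  Item 0.16 -> Bin 3 (now 0.64)
  Item 0.5 -> new Bin 4
Total bins used = 4

4


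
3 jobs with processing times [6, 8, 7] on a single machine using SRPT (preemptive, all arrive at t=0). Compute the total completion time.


Since all jobs arrive at t=0, SRPT equals SPT ordering.
SPT order: [6, 7, 8]
Completion times:
  Job 1: p=6, C=6
  Job 2: p=7, C=13
  Job 3: p=8, C=21
Total completion time = 6 + 13 + 21 = 40

40


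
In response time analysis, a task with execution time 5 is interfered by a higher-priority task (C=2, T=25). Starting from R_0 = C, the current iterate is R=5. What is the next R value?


R_next = C + ceil(R_prev / T_hp) * C_hp
ceil(5 / 25) = ceil(0.2) = 1
Interference = 1 * 2 = 2
R_next = 5 + 2 = 7

7


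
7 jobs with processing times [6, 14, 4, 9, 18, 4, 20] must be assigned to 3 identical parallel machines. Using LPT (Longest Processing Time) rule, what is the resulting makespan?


Sort jobs in decreasing order (LPT): [20, 18, 14, 9, 6, 4, 4]
Assign each job to the least loaded machine:
  Machine 1: jobs [20, 4], load = 24
  Machine 2: jobs [18, 6], load = 24
  Machine 3: jobs [14, 9, 4], load = 27
Makespan = max load = 27

27


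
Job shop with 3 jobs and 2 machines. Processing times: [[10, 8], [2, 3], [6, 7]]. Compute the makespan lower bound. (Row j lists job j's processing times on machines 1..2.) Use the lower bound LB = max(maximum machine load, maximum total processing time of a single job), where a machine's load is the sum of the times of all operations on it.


Machine loads:
  Machine 1: 10 + 2 + 6 = 18
  Machine 2: 8 + 3 + 7 = 18
Max machine load = 18
Job totals:
  Job 1: 18
  Job 2: 5
  Job 3: 13
Max job total = 18
Lower bound = max(18, 18) = 18

18


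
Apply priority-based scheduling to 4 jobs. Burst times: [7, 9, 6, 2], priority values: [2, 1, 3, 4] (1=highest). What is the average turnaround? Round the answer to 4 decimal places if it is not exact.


Sort by priority (ascending = highest first):
Order: [(1, 9), (2, 7), (3, 6), (4, 2)]
Completion times:
  Priority 1, burst=9, C=9
  Priority 2, burst=7, C=16
  Priority 3, burst=6, C=22
  Priority 4, burst=2, C=24
Average turnaround = 71/4 = 17.75

17.75


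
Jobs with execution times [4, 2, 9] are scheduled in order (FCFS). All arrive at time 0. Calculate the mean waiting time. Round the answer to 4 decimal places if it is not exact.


FCFS order (as given): [4, 2, 9]
Waiting times:
  Job 1: wait = 0
  Job 2: wait = 4
  Job 3: wait = 6
Sum of waiting times = 10
Average waiting time = 10/3 = 3.3333

3.3333


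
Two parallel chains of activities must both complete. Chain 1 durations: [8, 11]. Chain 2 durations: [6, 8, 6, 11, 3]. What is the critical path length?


Path A total = 8 + 11 = 19
Path B total = 6 + 8 + 6 + 11 + 3 = 34
Critical path = longest path = max(19, 34) = 34

34


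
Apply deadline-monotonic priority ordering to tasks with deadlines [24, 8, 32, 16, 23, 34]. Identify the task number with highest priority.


Sort tasks by relative deadline (ascending):
  Task 2: deadline = 8
  Task 4: deadline = 16
  Task 5: deadline = 23
  Task 1: deadline = 24
  Task 3: deadline = 32
  Task 6: deadline = 34
Priority order (highest first): [2, 4, 5, 1, 3, 6]
Highest priority task = 2

2


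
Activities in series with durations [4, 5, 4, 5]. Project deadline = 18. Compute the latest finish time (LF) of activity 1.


LF(activity 1) = deadline - sum of successor durations
Successors: activities 2 through 4 with durations [5, 4, 5]
Sum of successor durations = 14
LF = 18 - 14 = 4

4


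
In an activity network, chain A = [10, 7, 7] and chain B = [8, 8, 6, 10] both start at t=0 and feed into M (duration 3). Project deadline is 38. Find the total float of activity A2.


Forward pass: ES(A2) = sum of predecessors on chain A = 10
EF = ES + duration = 10 + 7 = 17
Backward pass: LF(M) = deadline = 38; LS(M) = 38 - 3 = 35
LF(A2) = LS(M) - sum(successors on chain A) = 35 - 7 = 28
LS = LF - duration = 28 - 7 = 21
Total float = LS - ES = 21 - 10 = 11

11


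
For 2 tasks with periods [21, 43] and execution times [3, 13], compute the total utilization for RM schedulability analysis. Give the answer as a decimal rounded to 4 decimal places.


Compute individual utilizations (exact fractions):
  Task 1: C/T = 3/21 = 1/7 (approx. 0.1429)
  Task 2: C/T = 13/43 (approx. 0.3023)
Total utilization U = 1/7 + 13/43 = 134/301
Rounded to 4 decimal places: U = 0.4452
RM (Liu & Layland) bound for 2 tasks = 0.828427; compare with U = 134/301 (approx. 0.445183)
U <= bound, so schedulable by RM sufficient condition.

0.4452


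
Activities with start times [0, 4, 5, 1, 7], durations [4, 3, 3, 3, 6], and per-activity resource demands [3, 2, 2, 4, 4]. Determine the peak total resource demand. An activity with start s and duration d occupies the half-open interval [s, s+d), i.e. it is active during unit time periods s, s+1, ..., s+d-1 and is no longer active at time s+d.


Each activity i is active on [start_i, start_i + duration_i).
Compute total resource usage per time slot:
  t=0: active resources = [3], total = 3
  t=1: active resources = [3, 4], total = 7
  t=2: active resources = [3, 4], total = 7
  t=3: active resources = [3, 4], total = 7
  t=4: active resources = [2], total = 2
  t=5: active resources = [2, 2], total = 4
  t=6: active resources = [2, 2], total = 4
  t=7: active resources = [2, 4], total = 6
  t=8: active resources = [4], total = 4
  t=9: active resources = [4], total = 4
  t=10: active resources = [4], total = 4
  t=11: active resources = [4], total = 4
  t=12: active resources = [4], total = 4
Peak resource demand = 7

7


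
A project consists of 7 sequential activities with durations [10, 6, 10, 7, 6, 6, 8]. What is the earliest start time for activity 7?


Activity 7 starts after activities 1 through 6 complete.
Predecessor durations: [10, 6, 10, 7, 6, 6]
ES = 10 + 6 + 10 + 7 + 6 + 6 = 45

45


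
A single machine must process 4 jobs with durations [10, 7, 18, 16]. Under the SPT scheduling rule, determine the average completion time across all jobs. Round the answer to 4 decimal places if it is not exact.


Sort jobs by processing time (SPT order): [7, 10, 16, 18]
Compute completion times sequentially:
  Job 1: processing = 7, completes at 7
  Job 2: processing = 10, completes at 17
  Job 3: processing = 16, completes at 33
  Job 4: processing = 18, completes at 51
Sum of completion times = 108
Average completion time = 108/4 = 27.0

27.0


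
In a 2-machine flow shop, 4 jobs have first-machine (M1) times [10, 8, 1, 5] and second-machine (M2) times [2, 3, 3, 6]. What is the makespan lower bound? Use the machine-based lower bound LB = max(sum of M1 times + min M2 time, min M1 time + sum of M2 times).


LB1 = sum(M1 times) + min(M2 times) = 24 + 2 = 26
LB2 = min(M1 times) + sum(M2 times) = 1 + 14 = 15
Lower bound = max(LB1, LB2) = max(26, 15) = 26

26


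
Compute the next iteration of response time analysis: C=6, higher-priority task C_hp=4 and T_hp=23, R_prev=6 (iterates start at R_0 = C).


R_next = C + ceil(R_prev / T_hp) * C_hp
ceil(6 / 23) = ceil(0.2609) = 1
Interference = 1 * 4 = 4
R_next = 6 + 4 = 10

10


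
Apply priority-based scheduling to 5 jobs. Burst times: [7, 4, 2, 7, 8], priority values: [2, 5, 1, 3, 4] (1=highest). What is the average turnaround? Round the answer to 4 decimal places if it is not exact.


Sort by priority (ascending = highest first):
Order: [(1, 2), (2, 7), (3, 7), (4, 8), (5, 4)]
Completion times:
  Priority 1, burst=2, C=2
  Priority 2, burst=7, C=9
  Priority 3, burst=7, C=16
  Priority 4, burst=8, C=24
  Priority 5, burst=4, C=28
Average turnaround = 79/5 = 15.8

15.8


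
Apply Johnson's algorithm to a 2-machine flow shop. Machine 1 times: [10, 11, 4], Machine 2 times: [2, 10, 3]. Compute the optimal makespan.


Apply Johnson's rule:
  Group 1 (a <= b): []
  Group 2 (a > b): [(2, 11, 10), (3, 4, 3), (1, 10, 2)]
Optimal job order: [2, 3, 1]
Schedule:
  Job 2: M1 done at 11, M2 done at 21
  Job 3: M1 done at 15, M2 done at 24
  Job 1: M1 done at 25, M2 done at 27
Makespan = 27

27


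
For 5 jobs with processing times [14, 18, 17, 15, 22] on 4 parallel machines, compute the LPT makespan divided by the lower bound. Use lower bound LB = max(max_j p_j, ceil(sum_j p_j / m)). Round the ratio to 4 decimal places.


LPT order: [22, 18, 17, 15, 14]
Machine loads after assignment: [22, 18, 17, 29]
LPT makespan = 29
Lower bound = max(max_job, ceil(total/4)) = max(22, 22) = 22
Ratio = 29 / 22 = 1.3182

1.3182


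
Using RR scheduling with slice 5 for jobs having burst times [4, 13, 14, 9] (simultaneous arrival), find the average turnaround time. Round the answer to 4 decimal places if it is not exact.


Time quantum = 5
Execution trace:
  J1 runs 4 units, time = 4
  J2 runs 5 units, time = 9
  J3 runs 5 units, time = 14
  J4 runs 5 units, time = 19
  J2 runs 5 units, time = 24
  J3 runs 5 units, time = 29
  J4 runs 4 units, time = 33
  J2 runs 3 units, time = 36
  J3 runs 4 units, time = 40
Finish times: [4, 36, 40, 33]
Average turnaround = 113/4 = 28.25

28.25


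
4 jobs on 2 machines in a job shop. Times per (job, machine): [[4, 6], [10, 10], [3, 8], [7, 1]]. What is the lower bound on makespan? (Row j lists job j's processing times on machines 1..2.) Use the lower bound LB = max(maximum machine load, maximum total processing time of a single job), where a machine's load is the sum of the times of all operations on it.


Machine loads:
  Machine 1: 4 + 10 + 3 + 7 = 24
  Machine 2: 6 + 10 + 8 + 1 = 25
Max machine load = 25
Job totals:
  Job 1: 10
  Job 2: 20
  Job 3: 11
  Job 4: 8
Max job total = 20
Lower bound = max(25, 20) = 25

25


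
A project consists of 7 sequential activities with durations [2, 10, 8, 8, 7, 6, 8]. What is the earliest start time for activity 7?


Activity 7 starts after activities 1 through 6 complete.
Predecessor durations: [2, 10, 8, 8, 7, 6]
ES = 2 + 10 + 8 + 8 + 7 + 6 = 41

41


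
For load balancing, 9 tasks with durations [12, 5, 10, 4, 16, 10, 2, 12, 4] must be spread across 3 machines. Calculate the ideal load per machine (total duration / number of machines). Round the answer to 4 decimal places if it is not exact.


Total processing time = 12 + 5 + 10 + 4 + 16 + 10 + 2 + 12 + 4 = 75
Number of machines = 3
Ideal balanced load = 75 / 3 = 25.0

25.0


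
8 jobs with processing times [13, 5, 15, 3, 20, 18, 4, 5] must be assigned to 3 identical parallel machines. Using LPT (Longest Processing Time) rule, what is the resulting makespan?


Sort jobs in decreasing order (LPT): [20, 18, 15, 13, 5, 5, 4, 3]
Assign each job to the least loaded machine:
  Machine 1: jobs [20, 5, 3], load = 28
  Machine 2: jobs [18, 5, 4], load = 27
  Machine 3: jobs [15, 13], load = 28
Makespan = max load = 28

28


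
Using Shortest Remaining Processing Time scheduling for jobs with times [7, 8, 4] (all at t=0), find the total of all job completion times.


Since all jobs arrive at t=0, SRPT equals SPT ordering.
SPT order: [4, 7, 8]
Completion times:
  Job 1: p=4, C=4
  Job 2: p=7, C=11
  Job 3: p=8, C=19
Total completion time = 4 + 11 + 19 = 34

34


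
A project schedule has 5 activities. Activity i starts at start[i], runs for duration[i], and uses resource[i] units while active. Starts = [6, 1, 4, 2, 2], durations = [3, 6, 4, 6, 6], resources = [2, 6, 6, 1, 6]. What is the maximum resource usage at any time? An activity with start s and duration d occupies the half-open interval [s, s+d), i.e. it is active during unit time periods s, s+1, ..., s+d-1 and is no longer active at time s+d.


Each activity i is active on [start_i, start_i + duration_i).
Compute total resource usage per time slot:
  t=0: active resources = [], total = 0
  t=1: active resources = [6], total = 6
  t=2: active resources = [6, 1, 6], total = 13
  t=3: active resources = [6, 1, 6], total = 13
  t=4: active resources = [6, 6, 1, 6], total = 19
  t=5: active resources = [6, 6, 1, 6], total = 19
  t=6: active resources = [2, 6, 6, 1, 6], total = 21
  t=7: active resources = [2, 6, 1, 6], total = 15
  t=8: active resources = [2], total = 2
Peak resource demand = 21

21


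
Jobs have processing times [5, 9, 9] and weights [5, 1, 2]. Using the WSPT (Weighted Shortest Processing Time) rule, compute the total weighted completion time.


Compute p/w ratios and sort ascending (WSPT): [(5, 5), (9, 2), (9, 1)]
Compute weighted completion times:
  Job (p=5,w=5): C=5, w*C=5*5=25
  Job (p=9,w=2): C=14, w*C=2*14=28
  Job (p=9,w=1): C=23, w*C=1*23=23
Total weighted completion time = 76

76


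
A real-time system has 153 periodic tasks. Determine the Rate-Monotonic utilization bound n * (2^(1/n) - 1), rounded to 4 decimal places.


Compute 2^(1/153) = 1.0045406514
Subtract 1: 1.0045406514 - 1 = 0.0045406514
Multiply by n: 153 * 0.0045406514 = 0.6947196642
Round to 4 dp: 0.6947

0.6947


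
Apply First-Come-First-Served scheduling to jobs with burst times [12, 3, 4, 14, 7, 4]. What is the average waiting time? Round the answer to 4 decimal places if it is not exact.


FCFS order (as given): [12, 3, 4, 14, 7, 4]
Waiting times:
  Job 1: wait = 0
  Job 2: wait = 12
  Job 3: wait = 15
  Job 4: wait = 19
  Job 5: wait = 33
  Job 6: wait = 40
Sum of waiting times = 119
Average waiting time = 119/6 = 19.8333

19.8333


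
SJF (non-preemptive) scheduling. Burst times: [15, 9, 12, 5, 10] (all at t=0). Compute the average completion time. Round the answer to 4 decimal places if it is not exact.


SJF order (ascending): [5, 9, 10, 12, 15]
Completion times:
  Job 1: burst=5, C=5
  Job 2: burst=9, C=14
  Job 3: burst=10, C=24
  Job 4: burst=12, C=36
  Job 5: burst=15, C=51
Average completion = 130/5 = 26.0

26.0


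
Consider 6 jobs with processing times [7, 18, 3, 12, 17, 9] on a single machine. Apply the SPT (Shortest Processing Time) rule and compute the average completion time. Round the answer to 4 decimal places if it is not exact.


Sort jobs by processing time (SPT order): [3, 7, 9, 12, 17, 18]
Compute completion times sequentially:
  Job 1: processing = 3, completes at 3
  Job 2: processing = 7, completes at 10
  Job 3: processing = 9, completes at 19
  Job 4: processing = 12, completes at 31
  Job 5: processing = 17, completes at 48
  Job 6: processing = 18, completes at 66
Sum of completion times = 177
Average completion time = 177/6 = 29.5

29.5


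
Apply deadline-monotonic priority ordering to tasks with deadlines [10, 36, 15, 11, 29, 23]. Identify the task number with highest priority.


Sort tasks by relative deadline (ascending):
  Task 1: deadline = 10
  Task 4: deadline = 11
  Task 3: deadline = 15
  Task 6: deadline = 23
  Task 5: deadline = 29
  Task 2: deadline = 36
Priority order (highest first): [1, 4, 3, 6, 5, 2]
Highest priority task = 1

1
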